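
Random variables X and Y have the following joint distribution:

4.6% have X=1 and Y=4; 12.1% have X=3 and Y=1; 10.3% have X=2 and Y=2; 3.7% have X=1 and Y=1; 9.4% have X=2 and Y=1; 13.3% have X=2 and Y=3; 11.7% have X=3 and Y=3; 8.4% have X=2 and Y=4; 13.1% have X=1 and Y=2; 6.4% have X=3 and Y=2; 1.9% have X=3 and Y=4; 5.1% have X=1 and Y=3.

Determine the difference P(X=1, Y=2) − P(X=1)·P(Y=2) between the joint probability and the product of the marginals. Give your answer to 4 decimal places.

0.0520

P(X=1) = 0.037 + 0.131 + 0.051 + 0.046 = 0.265.
P(Y=2) = 0.131 + 0.103 + 0.064 = 0.298.
P(X=1, Y=2) − P(X=1)P(Y=2) = 0.131 − 0.265×0.298 = 0.0520.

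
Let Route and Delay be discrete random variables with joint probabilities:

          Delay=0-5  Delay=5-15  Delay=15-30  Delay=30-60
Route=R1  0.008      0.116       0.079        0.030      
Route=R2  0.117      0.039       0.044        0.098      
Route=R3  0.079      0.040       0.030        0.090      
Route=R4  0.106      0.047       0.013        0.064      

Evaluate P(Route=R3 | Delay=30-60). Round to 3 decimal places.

P(Delay=30-60) = 0.030 + 0.098 + 0.090 + 0.064 = 0.282.
P(Route=R3 | Delay=30-60) = 0.090/0.282 = 0.319.

0.319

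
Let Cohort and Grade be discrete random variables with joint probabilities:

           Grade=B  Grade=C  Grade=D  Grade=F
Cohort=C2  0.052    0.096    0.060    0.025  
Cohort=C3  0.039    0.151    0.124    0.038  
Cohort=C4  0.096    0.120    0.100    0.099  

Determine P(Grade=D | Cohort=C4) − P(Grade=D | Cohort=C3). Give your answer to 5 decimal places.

P(Cohort=C4) = 0.096 + 0.120 + 0.100 + 0.099 = 0.415; P(Grade=D | Cohort=C4) = 0.100/0.415 = 0.240964.
P(Cohort=C3) = 0.039 + 0.151 + 0.124 + 0.038 = 0.352; P(Grade=D | Cohort=C3) = 0.124/0.352 = 0.352273.
Difference = -0.11131.

-0.11131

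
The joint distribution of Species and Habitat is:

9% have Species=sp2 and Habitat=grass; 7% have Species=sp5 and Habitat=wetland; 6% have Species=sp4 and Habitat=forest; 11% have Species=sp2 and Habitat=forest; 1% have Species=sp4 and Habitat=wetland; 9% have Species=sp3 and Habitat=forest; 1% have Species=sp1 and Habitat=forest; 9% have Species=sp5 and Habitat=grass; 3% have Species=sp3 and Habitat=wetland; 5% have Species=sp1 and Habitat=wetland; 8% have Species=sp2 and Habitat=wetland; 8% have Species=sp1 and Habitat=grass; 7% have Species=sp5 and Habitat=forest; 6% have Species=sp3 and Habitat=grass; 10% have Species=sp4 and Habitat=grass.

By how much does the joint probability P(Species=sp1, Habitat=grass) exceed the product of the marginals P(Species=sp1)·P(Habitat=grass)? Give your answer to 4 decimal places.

P(Species=sp1) = 0.01 + 0.08 + 0.05 = 0.14.
P(Habitat=grass) = 0.08 + 0.09 + 0.06 + 0.10 + 0.09 = 0.42.
P(Species=sp1, Habitat=grass) − P(Species=sp1)P(Habitat=grass) = 0.08 − 0.14×0.42 = 0.0212.

0.0212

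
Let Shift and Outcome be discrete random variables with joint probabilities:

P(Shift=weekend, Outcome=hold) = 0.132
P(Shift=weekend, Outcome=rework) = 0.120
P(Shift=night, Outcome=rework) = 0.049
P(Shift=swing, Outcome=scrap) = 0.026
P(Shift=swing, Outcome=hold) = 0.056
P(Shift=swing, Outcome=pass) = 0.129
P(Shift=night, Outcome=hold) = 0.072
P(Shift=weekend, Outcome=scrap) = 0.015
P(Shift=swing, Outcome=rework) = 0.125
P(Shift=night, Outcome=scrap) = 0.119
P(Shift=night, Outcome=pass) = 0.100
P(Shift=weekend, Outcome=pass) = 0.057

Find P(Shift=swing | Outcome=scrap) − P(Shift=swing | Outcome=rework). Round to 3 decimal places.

P(Outcome=scrap) = 0.026 + 0.119 + 0.015 = 0.160; P(Shift=swing | Outcome=scrap) = 0.026/0.160 = 0.1625.
P(Outcome=rework) = 0.125 + 0.049 + 0.120 = 0.294; P(Shift=swing | Outcome=rework) = 0.125/0.294 = 0.4252.
Difference = -0.263.

-0.263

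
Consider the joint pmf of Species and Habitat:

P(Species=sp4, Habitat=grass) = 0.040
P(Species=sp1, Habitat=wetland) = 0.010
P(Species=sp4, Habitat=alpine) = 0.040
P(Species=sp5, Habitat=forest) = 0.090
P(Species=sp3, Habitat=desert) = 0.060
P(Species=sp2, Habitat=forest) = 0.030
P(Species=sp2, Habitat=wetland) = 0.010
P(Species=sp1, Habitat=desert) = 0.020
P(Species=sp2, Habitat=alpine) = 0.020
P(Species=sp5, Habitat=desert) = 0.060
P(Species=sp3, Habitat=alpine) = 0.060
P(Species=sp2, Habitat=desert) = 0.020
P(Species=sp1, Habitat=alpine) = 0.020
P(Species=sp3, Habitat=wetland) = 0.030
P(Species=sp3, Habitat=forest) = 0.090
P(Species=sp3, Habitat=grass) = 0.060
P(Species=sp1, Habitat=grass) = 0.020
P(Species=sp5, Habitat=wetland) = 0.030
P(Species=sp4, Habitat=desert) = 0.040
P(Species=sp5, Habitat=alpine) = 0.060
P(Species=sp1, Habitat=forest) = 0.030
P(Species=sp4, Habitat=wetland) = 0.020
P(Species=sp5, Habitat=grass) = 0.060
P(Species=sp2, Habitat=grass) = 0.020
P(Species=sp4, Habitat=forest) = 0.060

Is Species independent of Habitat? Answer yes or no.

yes

Every cell satisfies P(Species,Habitat) = P(Species)·P(Habitat). For instance P(Species=sp3) = 0.300, P(Habitat=wetland) = 0.100, and 0.300×0.100 = 0.030 matches the joint entry. So Species and Habitat are independent.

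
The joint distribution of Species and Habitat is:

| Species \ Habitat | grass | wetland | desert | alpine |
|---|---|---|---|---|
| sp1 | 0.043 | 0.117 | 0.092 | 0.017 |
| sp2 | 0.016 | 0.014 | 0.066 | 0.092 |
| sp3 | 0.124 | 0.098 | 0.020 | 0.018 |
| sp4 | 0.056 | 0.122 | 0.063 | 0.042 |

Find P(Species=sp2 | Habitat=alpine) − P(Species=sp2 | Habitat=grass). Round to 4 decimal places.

0.4774

P(Habitat=alpine) = 0.017 + 0.092 + 0.018 + 0.042 = 0.169; P(Species=sp2 | Habitat=alpine) = 0.092/0.169 = 0.54438.
P(Habitat=grass) = 0.043 + 0.016 + 0.124 + 0.056 = 0.239; P(Species=sp2 | Habitat=grass) = 0.016/0.239 = 0.06695.
Difference = 0.4774.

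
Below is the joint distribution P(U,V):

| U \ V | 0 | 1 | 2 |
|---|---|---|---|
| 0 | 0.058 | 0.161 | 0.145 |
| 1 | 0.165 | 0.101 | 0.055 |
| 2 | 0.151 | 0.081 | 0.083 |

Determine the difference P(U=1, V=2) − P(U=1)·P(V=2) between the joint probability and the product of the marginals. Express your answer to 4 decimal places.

P(U=1) = 0.165 + 0.101 + 0.055 = 0.321.
P(V=2) = 0.145 + 0.055 + 0.083 = 0.283.
P(U=1, V=2) − P(U=1)P(V=2) = 0.055 − 0.321×0.283 = -0.0358.

-0.0358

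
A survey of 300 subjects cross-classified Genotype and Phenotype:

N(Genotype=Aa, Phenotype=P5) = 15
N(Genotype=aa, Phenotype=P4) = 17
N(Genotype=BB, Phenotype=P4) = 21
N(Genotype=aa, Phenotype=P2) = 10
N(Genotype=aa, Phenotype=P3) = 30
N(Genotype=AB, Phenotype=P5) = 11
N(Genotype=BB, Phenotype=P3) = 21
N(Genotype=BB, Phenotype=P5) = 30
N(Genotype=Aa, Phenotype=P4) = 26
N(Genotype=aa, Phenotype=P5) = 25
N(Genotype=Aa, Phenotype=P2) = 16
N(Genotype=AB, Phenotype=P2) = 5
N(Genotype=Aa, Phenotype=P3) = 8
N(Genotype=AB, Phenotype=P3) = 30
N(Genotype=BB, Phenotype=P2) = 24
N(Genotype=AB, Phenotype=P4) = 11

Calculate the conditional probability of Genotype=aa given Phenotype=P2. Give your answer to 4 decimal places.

0.1818

Total with Phenotype=P2: 16 + 10 + 5 + 24 = 55.
P(Genotype=aa | Phenotype=P2) = 10/55 = 0.1818.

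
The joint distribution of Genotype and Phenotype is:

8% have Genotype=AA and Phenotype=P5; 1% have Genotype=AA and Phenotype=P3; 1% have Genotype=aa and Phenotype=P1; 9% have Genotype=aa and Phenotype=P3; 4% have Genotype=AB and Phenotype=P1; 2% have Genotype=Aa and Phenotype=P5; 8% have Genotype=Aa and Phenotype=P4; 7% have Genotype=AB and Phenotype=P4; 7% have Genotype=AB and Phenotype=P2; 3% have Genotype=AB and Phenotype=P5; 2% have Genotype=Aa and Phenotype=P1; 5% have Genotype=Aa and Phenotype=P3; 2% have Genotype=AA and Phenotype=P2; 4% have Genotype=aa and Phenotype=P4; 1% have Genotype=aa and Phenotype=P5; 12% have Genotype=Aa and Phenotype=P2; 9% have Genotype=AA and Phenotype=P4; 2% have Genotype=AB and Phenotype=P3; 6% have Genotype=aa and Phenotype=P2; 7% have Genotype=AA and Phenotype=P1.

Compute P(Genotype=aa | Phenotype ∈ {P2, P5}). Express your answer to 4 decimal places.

0.1707

P(Phenotype=P2) = 0.02 + 0.12 + 0.06 + 0.07 = 0.27.
P(Phenotype=P5) = 0.08 + 0.02 + 0.01 + 0.03 = 0.14.
P(Phenotype ∈ {P2, P5}) = 0.27 + 0.14 = 0.41; P(Genotype=aa, Phenotype ∈ {P2, P5}) = 0.06 + 0.01 = 0.07.
P(Genotype=aa | Phenotype ∈ {P2, P5}) = 0.07/0.41 = 0.1707.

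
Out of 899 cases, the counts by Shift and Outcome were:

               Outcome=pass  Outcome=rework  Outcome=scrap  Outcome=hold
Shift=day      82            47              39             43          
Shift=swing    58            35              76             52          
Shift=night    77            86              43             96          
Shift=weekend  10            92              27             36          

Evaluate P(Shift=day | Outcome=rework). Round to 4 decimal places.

Total with Outcome=rework: 47 + 35 + 86 + 92 = 260.
P(Shift=day | Outcome=rework) = 47/260 = 0.1808.

0.1808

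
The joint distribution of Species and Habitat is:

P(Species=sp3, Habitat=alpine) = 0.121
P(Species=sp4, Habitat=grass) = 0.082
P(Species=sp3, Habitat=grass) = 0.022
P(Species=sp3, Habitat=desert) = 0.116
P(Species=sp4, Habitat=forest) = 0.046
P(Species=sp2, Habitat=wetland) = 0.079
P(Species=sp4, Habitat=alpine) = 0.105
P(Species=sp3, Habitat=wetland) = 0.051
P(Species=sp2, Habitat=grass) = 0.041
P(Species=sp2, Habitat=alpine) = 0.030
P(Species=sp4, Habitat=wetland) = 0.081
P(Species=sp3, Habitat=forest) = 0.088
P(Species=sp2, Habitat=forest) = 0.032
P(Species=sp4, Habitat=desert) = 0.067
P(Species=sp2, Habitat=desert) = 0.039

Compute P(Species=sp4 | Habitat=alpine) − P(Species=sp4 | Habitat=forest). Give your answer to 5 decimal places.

P(Habitat=alpine) = 0.030 + 0.121 + 0.105 = 0.256; P(Species=sp4 | Habitat=alpine) = 0.105/0.256 = 0.410156.
P(Habitat=forest) = 0.032 + 0.088 + 0.046 = 0.166; P(Species=sp4 | Habitat=forest) = 0.046/0.166 = 0.277108.
Difference = 0.13305.

0.13305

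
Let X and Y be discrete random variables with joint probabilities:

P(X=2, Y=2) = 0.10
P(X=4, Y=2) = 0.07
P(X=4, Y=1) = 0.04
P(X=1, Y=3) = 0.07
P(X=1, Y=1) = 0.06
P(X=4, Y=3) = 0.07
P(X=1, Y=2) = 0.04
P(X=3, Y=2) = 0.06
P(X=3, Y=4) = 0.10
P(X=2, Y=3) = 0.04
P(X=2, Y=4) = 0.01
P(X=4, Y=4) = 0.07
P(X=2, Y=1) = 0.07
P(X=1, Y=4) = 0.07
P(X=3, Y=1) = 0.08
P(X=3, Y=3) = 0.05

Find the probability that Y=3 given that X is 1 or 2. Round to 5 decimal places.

0.23913

P(X=1) = 0.06 + 0.04 + 0.07 + 0.07 = 0.24.
P(X=2) = 0.07 + 0.10 + 0.04 + 0.01 = 0.22.
P(X ∈ {1, 2}) = 0.24 + 0.22 = 0.46; P(Y=3, X ∈ {1, 2}) = 0.07 + 0.04 = 0.11.
P(Y=3 | X ∈ {1, 2}) = 0.11/0.46 = 0.23913.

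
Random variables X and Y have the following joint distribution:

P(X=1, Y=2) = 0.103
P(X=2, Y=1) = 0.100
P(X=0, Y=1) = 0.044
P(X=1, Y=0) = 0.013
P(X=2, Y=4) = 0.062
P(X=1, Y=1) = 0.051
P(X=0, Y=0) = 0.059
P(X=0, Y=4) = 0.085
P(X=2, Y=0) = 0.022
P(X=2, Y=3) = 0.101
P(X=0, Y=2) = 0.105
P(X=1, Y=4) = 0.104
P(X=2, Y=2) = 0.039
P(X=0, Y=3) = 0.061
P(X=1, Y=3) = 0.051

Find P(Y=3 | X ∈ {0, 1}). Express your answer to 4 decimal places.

P(X=0) = 0.059 + 0.044 + 0.105 + 0.061 + 0.085 = 0.354.
P(X=1) = 0.013 + 0.051 + 0.103 + 0.051 + 0.104 = 0.322.
P(X ∈ {0, 1}) = 0.354 + 0.322 = 0.676; P(Y=3, X ∈ {0, 1}) = 0.061 + 0.051 = 0.112.
P(Y=3 | X ∈ {0, 1}) = 0.112/0.676 = 0.1657.

0.1657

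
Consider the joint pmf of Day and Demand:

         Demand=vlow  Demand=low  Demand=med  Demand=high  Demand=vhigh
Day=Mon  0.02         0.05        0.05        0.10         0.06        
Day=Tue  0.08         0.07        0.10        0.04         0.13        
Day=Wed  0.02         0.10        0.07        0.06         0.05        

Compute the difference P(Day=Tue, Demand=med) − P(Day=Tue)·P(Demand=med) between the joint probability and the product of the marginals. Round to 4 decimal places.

P(Day=Tue) = 0.08 + 0.07 + 0.10 + 0.04 + 0.13 = 0.42.
P(Demand=med) = 0.05 + 0.10 + 0.07 = 0.22.
P(Day=Tue, Demand=med) − P(Day=Tue)P(Demand=med) = 0.10 − 0.42×0.22 = 0.0076.

0.0076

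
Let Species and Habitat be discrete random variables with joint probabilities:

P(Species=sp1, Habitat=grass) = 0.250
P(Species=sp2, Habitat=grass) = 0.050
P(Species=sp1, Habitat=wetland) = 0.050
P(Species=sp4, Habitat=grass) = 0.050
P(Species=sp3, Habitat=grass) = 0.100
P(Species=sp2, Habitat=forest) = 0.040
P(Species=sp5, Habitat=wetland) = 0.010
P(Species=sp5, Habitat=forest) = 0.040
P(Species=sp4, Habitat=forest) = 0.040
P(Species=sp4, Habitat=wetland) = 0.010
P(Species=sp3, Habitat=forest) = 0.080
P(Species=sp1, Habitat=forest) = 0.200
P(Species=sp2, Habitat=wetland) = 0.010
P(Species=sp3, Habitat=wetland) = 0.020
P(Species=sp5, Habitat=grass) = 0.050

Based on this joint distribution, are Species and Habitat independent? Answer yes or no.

Every cell satisfies P(Species,Habitat) = P(Species)·P(Habitat). For instance P(Species=sp2) = 0.100, P(Habitat=grass) = 0.500, and 0.100×0.500 = 0.050 matches the joint entry. So Species and Habitat are independent.

yes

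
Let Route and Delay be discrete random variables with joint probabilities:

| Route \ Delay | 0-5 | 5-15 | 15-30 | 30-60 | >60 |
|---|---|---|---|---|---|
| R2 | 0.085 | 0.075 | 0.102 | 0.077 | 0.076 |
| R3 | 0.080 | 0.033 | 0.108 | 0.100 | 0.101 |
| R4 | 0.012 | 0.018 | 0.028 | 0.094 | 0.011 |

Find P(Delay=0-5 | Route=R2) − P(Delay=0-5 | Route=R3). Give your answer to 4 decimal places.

0.0152

P(Route=R2) = 0.085 + 0.075 + 0.102 + 0.077 + 0.076 = 0.415; P(Delay=0-5 | Route=R2) = 0.085/0.415 = 0.20482.
P(Route=R3) = 0.080 + 0.033 + 0.108 + 0.100 + 0.101 = 0.422; P(Delay=0-5 | Route=R3) = 0.080/0.422 = 0.18957.
Difference = 0.0152.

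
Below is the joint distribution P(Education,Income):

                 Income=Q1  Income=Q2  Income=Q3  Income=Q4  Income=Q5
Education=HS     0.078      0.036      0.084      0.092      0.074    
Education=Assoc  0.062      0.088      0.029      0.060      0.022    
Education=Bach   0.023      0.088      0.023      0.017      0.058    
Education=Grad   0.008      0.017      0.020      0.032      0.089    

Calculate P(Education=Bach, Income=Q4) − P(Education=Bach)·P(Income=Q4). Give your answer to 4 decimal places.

P(Education=Bach) = 0.023 + 0.088 + 0.023 + 0.017 + 0.058 = 0.209.
P(Income=Q4) = 0.092 + 0.060 + 0.017 + 0.032 = 0.201.
P(Education=Bach, Income=Q4) − P(Education=Bach)P(Income=Q4) = 0.017 − 0.209×0.201 = -0.0250.

-0.0250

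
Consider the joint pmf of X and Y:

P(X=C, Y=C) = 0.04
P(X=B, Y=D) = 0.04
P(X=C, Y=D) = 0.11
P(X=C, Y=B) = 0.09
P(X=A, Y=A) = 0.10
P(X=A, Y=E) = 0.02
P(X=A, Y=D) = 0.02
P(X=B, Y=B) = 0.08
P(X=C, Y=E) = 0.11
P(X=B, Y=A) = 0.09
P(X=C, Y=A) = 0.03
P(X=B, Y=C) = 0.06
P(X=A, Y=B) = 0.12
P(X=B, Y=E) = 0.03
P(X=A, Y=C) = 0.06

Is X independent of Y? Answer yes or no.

P(X=C) = 0.38 and P(Y=A) = 0.22, so their product is 0.0836, but P(X=C, Y=A) = 0.03. Since these differ, X and Y are not independent.

no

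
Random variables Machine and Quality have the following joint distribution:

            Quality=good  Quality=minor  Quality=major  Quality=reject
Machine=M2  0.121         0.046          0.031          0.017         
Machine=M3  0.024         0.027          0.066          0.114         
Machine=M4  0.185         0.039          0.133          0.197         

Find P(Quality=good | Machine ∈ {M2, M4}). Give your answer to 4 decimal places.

0.3979

P(Machine=M2) = 0.121 + 0.046 + 0.031 + 0.017 = 0.215.
P(Machine=M4) = 0.185 + 0.039 + 0.133 + 0.197 = 0.554.
P(Machine ∈ {M2, M4}) = 0.215 + 0.554 = 0.769; P(Quality=good, Machine ∈ {M2, M4}) = 0.121 + 0.185 = 0.306.
P(Quality=good | Machine ∈ {M2, M4}) = 0.306/0.769 = 0.3979.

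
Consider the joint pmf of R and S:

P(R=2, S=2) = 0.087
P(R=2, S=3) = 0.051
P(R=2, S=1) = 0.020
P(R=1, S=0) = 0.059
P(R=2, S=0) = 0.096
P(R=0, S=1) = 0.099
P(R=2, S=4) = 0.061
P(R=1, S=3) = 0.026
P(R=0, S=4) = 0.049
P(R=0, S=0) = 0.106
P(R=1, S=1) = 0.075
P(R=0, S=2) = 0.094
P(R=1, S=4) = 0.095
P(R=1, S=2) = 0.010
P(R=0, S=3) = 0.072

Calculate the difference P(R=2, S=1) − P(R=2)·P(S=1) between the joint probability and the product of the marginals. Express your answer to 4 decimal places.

P(R=2) = 0.096 + 0.020 + 0.087 + 0.051 + 0.061 = 0.315.
P(S=1) = 0.099 + 0.075 + 0.020 = 0.194.
P(R=2, S=1) − P(R=2)P(S=1) = 0.020 − 0.315×0.194 = -0.0411.

-0.0411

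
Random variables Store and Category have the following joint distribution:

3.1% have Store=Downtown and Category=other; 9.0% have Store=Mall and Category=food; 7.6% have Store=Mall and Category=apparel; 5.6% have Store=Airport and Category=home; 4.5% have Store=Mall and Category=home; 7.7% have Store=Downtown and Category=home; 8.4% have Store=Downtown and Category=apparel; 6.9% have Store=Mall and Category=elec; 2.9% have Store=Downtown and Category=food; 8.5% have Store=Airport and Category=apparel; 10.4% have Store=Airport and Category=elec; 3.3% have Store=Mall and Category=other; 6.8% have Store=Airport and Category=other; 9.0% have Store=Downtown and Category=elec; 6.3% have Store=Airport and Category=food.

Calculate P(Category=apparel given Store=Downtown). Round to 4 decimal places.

0.2701

P(Store=Downtown) = 0.029 + 0.084 + 0.090 + 0.077 + 0.031 = 0.311.
P(Category=apparel | Store=Downtown) = 0.084/0.311 = 0.2701.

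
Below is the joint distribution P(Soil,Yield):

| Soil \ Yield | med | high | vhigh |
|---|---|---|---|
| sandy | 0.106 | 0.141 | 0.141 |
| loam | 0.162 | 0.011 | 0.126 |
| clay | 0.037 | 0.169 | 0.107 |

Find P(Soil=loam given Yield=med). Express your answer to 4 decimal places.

0.5311

P(Yield=med) = 0.106 + 0.162 + 0.037 = 0.305.
P(Soil=loam | Yield=med) = 0.162/0.305 = 0.5311.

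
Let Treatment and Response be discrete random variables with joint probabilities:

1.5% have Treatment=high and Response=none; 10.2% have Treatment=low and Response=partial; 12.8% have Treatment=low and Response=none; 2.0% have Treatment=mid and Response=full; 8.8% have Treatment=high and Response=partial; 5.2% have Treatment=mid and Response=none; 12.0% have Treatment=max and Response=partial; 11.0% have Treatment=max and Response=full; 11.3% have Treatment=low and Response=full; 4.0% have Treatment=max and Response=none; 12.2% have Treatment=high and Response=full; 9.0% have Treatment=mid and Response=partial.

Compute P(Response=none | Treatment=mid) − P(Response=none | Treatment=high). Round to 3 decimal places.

P(Treatment=mid) = 0.052 + 0.090 + 0.020 = 0.162; P(Response=none | Treatment=mid) = 0.052/0.162 = 0.3210.
P(Treatment=high) = 0.015 + 0.088 + 0.122 = 0.225; P(Response=none | Treatment=high) = 0.015/0.225 = 0.0667.
Difference = 0.254.

0.254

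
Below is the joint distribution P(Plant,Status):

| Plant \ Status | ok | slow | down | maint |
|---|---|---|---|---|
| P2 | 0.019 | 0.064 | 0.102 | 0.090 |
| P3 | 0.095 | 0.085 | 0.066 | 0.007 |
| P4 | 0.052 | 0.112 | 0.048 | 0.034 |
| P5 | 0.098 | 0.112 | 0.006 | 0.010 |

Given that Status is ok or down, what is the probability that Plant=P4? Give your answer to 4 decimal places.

P(Status=ok) = 0.019 + 0.095 + 0.052 + 0.098 = 0.264.
P(Status=down) = 0.102 + 0.066 + 0.048 + 0.006 = 0.222.
P(Status ∈ {ok, down}) = 0.264 + 0.222 = 0.486; P(Plant=P4, Status ∈ {ok, down}) = 0.052 + 0.048 = 0.100.
P(Plant=P4 | Status ∈ {ok, down}) = 0.100/0.486 = 0.2058.

0.2058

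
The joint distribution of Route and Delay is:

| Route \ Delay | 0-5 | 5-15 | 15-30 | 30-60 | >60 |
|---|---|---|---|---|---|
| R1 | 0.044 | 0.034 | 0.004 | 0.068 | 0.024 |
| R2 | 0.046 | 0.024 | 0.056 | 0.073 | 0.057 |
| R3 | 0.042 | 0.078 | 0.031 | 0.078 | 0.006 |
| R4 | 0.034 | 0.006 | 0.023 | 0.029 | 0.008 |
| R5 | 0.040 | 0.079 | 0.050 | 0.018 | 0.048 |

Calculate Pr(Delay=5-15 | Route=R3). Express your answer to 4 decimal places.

P(Route=R3) = 0.042 + 0.078 + 0.031 + 0.078 + 0.006 = 0.235.
P(Delay=5-15 | Route=R3) = 0.078/0.235 = 0.3319.

0.3319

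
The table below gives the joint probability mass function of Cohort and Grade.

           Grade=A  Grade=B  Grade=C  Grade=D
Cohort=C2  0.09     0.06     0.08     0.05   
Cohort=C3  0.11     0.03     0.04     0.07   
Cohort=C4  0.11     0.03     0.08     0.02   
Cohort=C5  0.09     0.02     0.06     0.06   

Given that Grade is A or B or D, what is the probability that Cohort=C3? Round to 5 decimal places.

P(Grade=A) = 0.09 + 0.11 + 0.11 + 0.09 = 0.40.
P(Grade=B) = 0.06 + 0.03 + 0.03 + 0.02 = 0.14.
P(Grade=D) = 0.05 + 0.07 + 0.02 + 0.06 = 0.20.
P(Grade ∈ {A, B, D}) = 0.40 + 0.14 + 0.20 = 0.74; P(Cohort=C3, Grade ∈ {A, B, D}) = 0.11 + 0.03 + 0.07 = 0.21.
P(Cohort=C3 | Grade ∈ {A, B, D}) = 0.21/0.74 = 0.28378.

0.28378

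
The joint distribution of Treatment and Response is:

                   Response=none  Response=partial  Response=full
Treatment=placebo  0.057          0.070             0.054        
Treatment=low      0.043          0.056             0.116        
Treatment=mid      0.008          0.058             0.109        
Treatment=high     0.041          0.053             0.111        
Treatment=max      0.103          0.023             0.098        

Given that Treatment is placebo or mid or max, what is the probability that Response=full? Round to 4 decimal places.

0.4500

P(Treatment=placebo) = 0.057 + 0.070 + 0.054 = 0.181.
P(Treatment=mid) = 0.008 + 0.058 + 0.109 = 0.175.
P(Treatment=max) = 0.103 + 0.023 + 0.098 = 0.224.
P(Treatment ∈ {placebo, mid, max}) = 0.181 + 0.175 + 0.224 = 0.580; P(Response=full, Treatment ∈ {placebo, mid, max}) = 0.054 + 0.109 + 0.098 = 0.261.
P(Response=full | Treatment ∈ {placebo, mid, max}) = 0.261/0.580 = 0.4500.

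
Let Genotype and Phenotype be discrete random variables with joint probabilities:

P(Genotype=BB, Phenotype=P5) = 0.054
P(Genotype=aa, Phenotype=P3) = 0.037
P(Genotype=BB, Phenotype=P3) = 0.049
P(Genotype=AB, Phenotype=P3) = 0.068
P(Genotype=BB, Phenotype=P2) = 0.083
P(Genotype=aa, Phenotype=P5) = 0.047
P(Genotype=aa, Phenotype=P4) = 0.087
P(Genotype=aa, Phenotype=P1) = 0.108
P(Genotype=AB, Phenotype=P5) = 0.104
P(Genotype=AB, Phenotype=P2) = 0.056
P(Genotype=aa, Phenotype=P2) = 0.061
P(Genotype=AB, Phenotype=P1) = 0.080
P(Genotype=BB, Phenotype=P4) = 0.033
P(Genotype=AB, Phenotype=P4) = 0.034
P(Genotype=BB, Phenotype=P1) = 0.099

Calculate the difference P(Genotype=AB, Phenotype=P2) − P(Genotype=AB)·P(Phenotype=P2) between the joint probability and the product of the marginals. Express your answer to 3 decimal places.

P(Genotype=AB) = 0.080 + 0.056 + 0.068 + 0.034 + 0.104 = 0.342.
P(Phenotype=P2) = 0.061 + 0.056 + 0.083 = 0.200.
P(Genotype=AB, Phenotype=P2) − P(Genotype=AB)P(Phenotype=P2) = 0.056 − 0.342×0.200 = -0.012.

-0.012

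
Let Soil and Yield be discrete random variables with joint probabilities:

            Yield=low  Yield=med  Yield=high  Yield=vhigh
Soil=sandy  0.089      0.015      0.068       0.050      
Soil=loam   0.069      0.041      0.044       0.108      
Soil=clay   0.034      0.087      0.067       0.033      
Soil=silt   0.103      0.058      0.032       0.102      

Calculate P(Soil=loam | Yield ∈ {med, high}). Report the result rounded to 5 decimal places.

0.20631

P(Yield=med) = 0.015 + 0.041 + 0.087 + 0.058 = 0.201.
P(Yield=high) = 0.068 + 0.044 + 0.067 + 0.032 = 0.211.
P(Yield ∈ {med, high}) = 0.201 + 0.211 = 0.412; P(Soil=loam, Yield ∈ {med, high}) = 0.041 + 0.044 = 0.085.
P(Soil=loam | Yield ∈ {med, high}) = 0.085/0.412 = 0.20631.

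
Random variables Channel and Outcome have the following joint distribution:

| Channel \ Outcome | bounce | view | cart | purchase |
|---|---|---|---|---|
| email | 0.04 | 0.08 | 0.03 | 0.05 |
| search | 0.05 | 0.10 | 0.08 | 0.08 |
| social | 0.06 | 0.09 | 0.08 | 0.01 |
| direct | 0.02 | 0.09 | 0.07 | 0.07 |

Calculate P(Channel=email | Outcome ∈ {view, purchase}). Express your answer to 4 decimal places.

P(Outcome=view) = 0.08 + 0.10 + 0.09 + 0.09 = 0.36.
P(Outcome=purchase) = 0.05 + 0.08 + 0.01 + 0.07 = 0.21.
P(Outcome ∈ {view, purchase}) = 0.36 + 0.21 = 0.57; P(Channel=email, Outcome ∈ {view, purchase}) = 0.08 + 0.05 = 0.13.
P(Channel=email | Outcome ∈ {view, purchase}) = 0.13/0.57 = 0.2281.

0.2281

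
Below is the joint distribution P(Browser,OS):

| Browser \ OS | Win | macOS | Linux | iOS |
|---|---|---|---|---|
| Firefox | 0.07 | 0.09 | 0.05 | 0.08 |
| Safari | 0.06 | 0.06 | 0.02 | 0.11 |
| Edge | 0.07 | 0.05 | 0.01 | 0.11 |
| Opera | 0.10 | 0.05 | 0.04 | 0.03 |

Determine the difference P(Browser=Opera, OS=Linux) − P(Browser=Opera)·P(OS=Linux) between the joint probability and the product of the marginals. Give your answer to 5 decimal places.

0.01360

P(Browser=Opera) = 0.10 + 0.05 + 0.04 + 0.03 = 0.22.
P(OS=Linux) = 0.05 + 0.02 + 0.01 + 0.04 = 0.12.
P(Browser=Opera, OS=Linux) − P(Browser=Opera)P(OS=Linux) = 0.04 − 0.22×0.12 = 0.01360.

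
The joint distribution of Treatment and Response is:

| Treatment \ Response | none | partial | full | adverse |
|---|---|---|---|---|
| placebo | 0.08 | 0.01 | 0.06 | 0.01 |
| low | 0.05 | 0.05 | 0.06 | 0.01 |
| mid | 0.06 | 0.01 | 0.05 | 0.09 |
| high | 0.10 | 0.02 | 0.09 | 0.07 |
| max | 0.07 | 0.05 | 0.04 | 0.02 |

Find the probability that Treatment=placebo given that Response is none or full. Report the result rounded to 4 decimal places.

0.2121

P(Response=none) = 0.08 + 0.05 + 0.06 + 0.10 + 0.07 = 0.36.
P(Response=full) = 0.06 + 0.06 + 0.05 + 0.09 + 0.04 = 0.30.
P(Response ∈ {none, full}) = 0.36 + 0.30 = 0.66; P(Treatment=placebo, Response ∈ {none, full}) = 0.08 + 0.06 = 0.14.
P(Treatment=placebo | Response ∈ {none, full}) = 0.14/0.66 = 0.2121.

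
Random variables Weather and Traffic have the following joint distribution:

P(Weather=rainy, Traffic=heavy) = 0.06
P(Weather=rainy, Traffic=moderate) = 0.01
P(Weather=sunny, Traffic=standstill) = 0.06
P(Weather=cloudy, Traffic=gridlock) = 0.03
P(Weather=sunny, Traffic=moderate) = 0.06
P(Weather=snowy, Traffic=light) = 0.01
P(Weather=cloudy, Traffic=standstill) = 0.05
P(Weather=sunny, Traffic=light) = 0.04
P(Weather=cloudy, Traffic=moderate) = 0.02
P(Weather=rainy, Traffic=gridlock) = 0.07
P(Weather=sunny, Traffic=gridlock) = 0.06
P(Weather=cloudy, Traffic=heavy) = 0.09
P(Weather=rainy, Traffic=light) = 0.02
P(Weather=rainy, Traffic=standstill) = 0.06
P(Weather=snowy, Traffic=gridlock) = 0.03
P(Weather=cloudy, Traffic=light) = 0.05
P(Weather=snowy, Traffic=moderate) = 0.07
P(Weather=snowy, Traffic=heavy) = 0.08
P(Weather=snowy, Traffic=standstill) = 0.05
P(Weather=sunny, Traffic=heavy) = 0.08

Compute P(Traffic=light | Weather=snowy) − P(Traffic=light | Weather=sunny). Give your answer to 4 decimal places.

-0.0917

P(Weather=snowy) = 0.01 + 0.07 + 0.08 + 0.03 + 0.05 = 0.24; P(Traffic=light | Weather=snowy) = 0.01/0.24 = 0.04167.
P(Weather=sunny) = 0.04 + 0.06 + 0.08 + 0.06 + 0.06 = 0.30; P(Traffic=light | Weather=sunny) = 0.04/0.30 = 0.13333.
Difference = -0.0917.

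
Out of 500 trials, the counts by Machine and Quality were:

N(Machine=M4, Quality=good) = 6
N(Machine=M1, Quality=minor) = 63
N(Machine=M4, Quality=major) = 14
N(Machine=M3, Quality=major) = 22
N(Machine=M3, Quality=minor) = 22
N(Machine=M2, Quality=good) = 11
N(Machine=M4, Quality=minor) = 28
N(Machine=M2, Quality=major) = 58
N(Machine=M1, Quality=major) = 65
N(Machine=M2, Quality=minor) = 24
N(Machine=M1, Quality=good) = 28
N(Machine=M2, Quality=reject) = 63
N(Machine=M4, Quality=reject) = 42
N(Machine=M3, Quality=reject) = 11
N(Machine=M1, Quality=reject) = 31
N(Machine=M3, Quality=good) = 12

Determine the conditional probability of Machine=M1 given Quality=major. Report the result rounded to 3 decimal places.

0.409

Total with Quality=major: 65 + 58 + 22 + 14 = 159.
P(Machine=M1 | Quality=major) = 65/159 = 0.409.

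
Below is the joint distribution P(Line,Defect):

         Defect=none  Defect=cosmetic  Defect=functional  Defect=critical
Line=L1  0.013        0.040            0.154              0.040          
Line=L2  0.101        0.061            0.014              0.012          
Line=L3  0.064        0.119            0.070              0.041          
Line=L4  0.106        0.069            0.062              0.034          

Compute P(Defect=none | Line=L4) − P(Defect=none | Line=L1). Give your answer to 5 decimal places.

0.33851

P(Line=L4) = 0.106 + 0.069 + 0.062 + 0.034 = 0.271; P(Defect=none | Line=L4) = 0.106/0.271 = 0.391144.
P(Line=L1) = 0.013 + 0.040 + 0.154 + 0.040 = 0.247; P(Defect=none | Line=L1) = 0.013/0.247 = 0.052632.
Difference = 0.33851.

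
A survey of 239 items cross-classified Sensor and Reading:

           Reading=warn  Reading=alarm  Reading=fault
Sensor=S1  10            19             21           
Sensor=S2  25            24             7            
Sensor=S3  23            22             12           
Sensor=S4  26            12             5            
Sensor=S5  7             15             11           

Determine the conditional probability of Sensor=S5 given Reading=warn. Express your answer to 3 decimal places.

Total with Reading=warn: 10 + 25 + 23 + 26 + 7 = 91.
P(Sensor=S5 | Reading=warn) = 7/91 = 0.077.

0.077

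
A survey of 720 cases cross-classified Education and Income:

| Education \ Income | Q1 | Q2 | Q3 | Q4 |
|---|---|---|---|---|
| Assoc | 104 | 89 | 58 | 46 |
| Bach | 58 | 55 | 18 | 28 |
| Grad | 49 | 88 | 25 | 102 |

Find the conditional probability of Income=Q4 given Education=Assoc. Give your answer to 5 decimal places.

0.15488

Total with Education=Assoc: 104 + 89 + 58 + 46 = 297.
P(Income=Q4 | Education=Assoc) = 46/297 = 0.15488.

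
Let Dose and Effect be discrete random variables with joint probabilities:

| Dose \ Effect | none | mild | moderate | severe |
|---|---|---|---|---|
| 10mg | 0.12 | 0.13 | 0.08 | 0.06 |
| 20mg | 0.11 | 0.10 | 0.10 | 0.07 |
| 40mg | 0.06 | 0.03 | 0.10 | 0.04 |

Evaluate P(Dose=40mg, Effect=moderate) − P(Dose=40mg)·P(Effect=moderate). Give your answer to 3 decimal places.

0.036

P(Dose=40mg) = 0.06 + 0.03 + 0.10 + 0.04 = 0.23.
P(Effect=moderate) = 0.08 + 0.10 + 0.10 = 0.28.
P(Dose=40mg, Effect=moderate) − P(Dose=40mg)P(Effect=moderate) = 0.10 − 0.23×0.28 = 0.036.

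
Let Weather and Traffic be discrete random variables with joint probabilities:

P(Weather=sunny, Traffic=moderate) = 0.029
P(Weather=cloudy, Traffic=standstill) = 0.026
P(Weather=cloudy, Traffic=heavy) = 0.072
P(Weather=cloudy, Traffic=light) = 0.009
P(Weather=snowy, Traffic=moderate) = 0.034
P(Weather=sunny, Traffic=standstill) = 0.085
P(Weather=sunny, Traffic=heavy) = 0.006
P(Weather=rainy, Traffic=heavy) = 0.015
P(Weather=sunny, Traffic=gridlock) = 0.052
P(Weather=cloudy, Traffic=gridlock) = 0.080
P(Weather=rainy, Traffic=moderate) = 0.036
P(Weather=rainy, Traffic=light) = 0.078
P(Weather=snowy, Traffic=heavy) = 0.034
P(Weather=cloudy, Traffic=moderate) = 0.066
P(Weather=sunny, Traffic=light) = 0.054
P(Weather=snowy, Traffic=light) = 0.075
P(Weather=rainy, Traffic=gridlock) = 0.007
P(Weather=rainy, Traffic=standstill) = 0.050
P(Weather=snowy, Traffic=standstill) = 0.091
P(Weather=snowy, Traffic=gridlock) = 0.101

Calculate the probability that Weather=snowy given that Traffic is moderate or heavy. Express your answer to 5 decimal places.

0.23288

P(Traffic=moderate) = 0.029 + 0.066 + 0.036 + 0.034 = 0.165.
P(Traffic=heavy) = 0.006 + 0.072 + 0.015 + 0.034 = 0.127.
P(Traffic ∈ {moderate, heavy}) = 0.165 + 0.127 = 0.292; P(Weather=snowy, Traffic ∈ {moderate, heavy}) = 0.034 + 0.034 = 0.068.
P(Weather=snowy | Traffic ∈ {moderate, heavy}) = 0.068/0.292 = 0.23288.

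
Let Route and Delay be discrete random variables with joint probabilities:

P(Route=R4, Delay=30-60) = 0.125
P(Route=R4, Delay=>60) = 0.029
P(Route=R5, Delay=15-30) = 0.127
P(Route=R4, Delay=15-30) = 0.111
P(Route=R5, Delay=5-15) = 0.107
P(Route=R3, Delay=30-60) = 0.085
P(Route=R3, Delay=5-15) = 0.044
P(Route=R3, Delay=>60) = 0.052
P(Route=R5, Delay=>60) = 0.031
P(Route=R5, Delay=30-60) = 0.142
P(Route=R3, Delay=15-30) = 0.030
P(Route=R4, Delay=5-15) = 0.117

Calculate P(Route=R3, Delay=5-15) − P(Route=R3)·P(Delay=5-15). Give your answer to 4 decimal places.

P(Route=R3) = 0.044 + 0.030 + 0.085 + 0.052 = 0.211.
P(Delay=5-15) = 0.044 + 0.117 + 0.107 = 0.268.
P(Route=R3, Delay=5-15) − P(Route=R3)P(Delay=5-15) = 0.044 − 0.211×0.268 = -0.0125.

-0.0125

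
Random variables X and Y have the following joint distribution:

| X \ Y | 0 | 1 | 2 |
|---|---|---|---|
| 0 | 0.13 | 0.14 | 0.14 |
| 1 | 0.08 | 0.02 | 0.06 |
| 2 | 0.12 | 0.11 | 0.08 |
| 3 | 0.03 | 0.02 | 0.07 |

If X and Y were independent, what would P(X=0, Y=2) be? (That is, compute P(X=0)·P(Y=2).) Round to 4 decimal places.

0.1435

P(X=0) = 0.13 + 0.14 + 0.14 = 0.41.
P(Y=2) = 0.14 + 0.06 + 0.08 + 0.07 = 0.35.
Product: 0.41 × 0.35 = 0.1435.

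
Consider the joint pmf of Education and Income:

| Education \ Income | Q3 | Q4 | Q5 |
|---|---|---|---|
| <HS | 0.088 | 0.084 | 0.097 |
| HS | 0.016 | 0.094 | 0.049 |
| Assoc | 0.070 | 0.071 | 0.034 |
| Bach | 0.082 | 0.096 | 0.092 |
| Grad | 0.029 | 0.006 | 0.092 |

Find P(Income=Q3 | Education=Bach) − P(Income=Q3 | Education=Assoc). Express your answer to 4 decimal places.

-0.0963

P(Education=Bach) = 0.082 + 0.096 + 0.092 = 0.270; P(Income=Q3 | Education=Bach) = 0.082/0.270 = 0.30370.
P(Education=Assoc) = 0.070 + 0.071 + 0.034 = 0.175; P(Income=Q3 | Education=Assoc) = 0.070/0.175 = 0.40000.
Difference = -0.0963.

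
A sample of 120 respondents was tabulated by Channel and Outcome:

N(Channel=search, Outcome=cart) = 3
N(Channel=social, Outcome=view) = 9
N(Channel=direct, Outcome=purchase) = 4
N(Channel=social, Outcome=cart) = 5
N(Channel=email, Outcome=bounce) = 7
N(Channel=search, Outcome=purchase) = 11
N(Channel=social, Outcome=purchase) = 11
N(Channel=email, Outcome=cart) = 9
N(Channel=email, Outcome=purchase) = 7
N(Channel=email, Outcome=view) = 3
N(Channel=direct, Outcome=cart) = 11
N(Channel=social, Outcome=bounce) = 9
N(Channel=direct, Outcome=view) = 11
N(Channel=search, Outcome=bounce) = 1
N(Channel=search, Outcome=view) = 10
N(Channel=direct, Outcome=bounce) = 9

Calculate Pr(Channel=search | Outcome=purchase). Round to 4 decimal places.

Total with Outcome=purchase: 7 + 11 + 11 + 4 = 33.
P(Channel=search | Outcome=purchase) = 11/33 = 0.3333.

0.3333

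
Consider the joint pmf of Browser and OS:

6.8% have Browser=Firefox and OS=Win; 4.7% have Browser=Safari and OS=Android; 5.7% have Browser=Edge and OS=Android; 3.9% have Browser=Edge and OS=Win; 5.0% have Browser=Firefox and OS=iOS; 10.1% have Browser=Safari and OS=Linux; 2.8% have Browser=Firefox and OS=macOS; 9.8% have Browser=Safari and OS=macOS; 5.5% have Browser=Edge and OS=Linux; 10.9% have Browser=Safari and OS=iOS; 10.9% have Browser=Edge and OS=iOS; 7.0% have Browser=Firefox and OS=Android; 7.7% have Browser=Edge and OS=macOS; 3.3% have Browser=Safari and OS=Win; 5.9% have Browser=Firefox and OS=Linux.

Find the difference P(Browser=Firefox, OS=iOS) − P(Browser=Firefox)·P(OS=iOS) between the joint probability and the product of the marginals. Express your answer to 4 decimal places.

-0.0237

P(Browser=Firefox) = 0.068 + 0.028 + 0.059 + 0.050 + 0.070 = 0.275.
P(OS=iOS) = 0.050 + 0.109 + 0.109 = 0.268.
P(Browser=Firefox, OS=iOS) − P(Browser=Firefox)P(OS=iOS) = 0.050 − 0.275×0.268 = -0.0237.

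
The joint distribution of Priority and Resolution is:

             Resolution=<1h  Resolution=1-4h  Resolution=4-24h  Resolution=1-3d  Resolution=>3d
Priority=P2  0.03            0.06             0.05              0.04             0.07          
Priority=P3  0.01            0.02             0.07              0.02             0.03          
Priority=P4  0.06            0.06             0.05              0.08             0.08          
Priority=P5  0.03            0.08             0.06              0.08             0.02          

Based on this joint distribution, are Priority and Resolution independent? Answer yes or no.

P(Priority=P3) = 0.15 and P(Resolution=4-24h) = 0.23, so their product is 0.0345, but P(Priority=P3, Resolution=4-24h) = 0.07. Since these differ, Priority and Resolution are not independent.

no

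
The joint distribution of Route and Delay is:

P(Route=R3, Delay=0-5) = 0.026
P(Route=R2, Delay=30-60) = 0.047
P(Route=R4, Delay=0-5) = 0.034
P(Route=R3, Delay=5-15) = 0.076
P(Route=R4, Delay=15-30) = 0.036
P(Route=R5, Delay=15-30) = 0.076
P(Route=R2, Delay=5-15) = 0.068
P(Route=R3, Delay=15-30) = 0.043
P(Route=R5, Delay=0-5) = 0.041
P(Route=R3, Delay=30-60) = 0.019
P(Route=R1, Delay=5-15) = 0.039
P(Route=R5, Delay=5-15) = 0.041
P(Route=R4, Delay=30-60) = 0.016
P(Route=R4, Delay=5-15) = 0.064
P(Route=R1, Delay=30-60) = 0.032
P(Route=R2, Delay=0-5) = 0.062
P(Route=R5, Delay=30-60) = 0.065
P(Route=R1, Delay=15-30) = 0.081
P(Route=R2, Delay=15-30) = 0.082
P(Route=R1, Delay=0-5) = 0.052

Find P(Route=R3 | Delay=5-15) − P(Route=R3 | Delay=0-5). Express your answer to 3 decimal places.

0.143

P(Delay=5-15) = 0.039 + 0.068 + 0.076 + 0.064 + 0.041 = 0.288; P(Route=R3 | Delay=5-15) = 0.076/0.288 = 0.2639.
P(Delay=0-5) = 0.052 + 0.062 + 0.026 + 0.034 + 0.041 = 0.215; P(Route=R3 | Delay=0-5) = 0.026/0.215 = 0.1209.
Difference = 0.143.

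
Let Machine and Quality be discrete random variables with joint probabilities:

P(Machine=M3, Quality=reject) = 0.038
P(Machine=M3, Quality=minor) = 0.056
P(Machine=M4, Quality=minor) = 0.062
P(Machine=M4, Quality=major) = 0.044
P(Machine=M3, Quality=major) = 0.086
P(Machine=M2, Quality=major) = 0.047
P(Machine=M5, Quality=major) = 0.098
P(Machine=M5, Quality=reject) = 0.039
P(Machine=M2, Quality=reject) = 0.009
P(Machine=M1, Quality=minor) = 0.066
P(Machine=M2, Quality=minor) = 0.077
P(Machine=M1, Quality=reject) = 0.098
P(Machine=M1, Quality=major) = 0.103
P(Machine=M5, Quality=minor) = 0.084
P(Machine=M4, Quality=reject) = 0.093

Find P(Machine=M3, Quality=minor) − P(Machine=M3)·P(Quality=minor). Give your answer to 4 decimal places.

P(Machine=M3) = 0.056 + 0.086 + 0.038 = 0.180.
P(Quality=minor) = 0.066 + 0.077 + 0.056 + 0.062 + 0.084 = 0.345.
P(Machine=M3, Quality=minor) − P(Machine=M3)P(Quality=minor) = 0.056 − 0.180×0.345 = -0.0061.

-0.0061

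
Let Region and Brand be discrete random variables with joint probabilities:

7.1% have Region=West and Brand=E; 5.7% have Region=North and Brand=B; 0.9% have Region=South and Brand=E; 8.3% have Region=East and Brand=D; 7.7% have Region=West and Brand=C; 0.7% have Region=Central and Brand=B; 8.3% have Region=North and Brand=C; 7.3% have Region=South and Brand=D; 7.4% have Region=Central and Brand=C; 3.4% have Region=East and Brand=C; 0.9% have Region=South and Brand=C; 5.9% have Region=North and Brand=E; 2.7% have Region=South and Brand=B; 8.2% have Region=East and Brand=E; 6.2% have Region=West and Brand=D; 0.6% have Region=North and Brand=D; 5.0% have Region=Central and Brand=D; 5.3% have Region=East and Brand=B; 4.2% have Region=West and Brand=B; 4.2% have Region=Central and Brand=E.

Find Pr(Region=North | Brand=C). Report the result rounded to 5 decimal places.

0.29964

P(Brand=C) = 0.083 + 0.009 + 0.034 + 0.077 + 0.074 = 0.277.
P(Region=North | Brand=C) = 0.083/0.277 = 0.29964.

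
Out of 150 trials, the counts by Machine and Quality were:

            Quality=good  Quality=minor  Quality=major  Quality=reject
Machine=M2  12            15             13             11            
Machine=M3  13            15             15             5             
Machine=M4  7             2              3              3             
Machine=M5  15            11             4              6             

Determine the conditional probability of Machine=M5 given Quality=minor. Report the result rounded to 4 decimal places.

0.2558

Total with Quality=minor: 15 + 15 + 2 + 11 = 43.
P(Machine=M5 | Quality=minor) = 11/43 = 0.2558.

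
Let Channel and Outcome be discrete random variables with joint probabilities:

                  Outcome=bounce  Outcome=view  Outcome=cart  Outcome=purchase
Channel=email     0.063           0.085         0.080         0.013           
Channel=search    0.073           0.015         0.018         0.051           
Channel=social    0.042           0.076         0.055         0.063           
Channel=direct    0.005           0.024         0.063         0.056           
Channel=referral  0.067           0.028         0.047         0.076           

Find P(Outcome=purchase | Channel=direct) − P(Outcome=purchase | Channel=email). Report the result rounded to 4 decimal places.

0.3244

P(Channel=direct) = 0.005 + 0.024 + 0.063 + 0.056 = 0.148; P(Outcome=purchase | Channel=direct) = 0.056/0.148 = 0.37838.
P(Channel=email) = 0.063 + 0.085 + 0.080 + 0.013 = 0.241; P(Outcome=purchase | Channel=email) = 0.013/0.241 = 0.05394.
Difference = 0.3244.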